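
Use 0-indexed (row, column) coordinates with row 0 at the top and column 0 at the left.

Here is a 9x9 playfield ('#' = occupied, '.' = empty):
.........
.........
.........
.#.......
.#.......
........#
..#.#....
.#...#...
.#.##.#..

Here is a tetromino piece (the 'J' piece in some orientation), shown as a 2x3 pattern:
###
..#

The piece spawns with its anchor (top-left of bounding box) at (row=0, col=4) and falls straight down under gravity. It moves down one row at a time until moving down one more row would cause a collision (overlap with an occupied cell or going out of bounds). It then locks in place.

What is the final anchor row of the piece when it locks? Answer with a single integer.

Answer: 5

Derivation:
Spawn at (row=0, col=4). Try each row:
  row 0: fits
  row 1: fits
  row 2: fits
  row 3: fits
  row 4: fits
  row 5: fits
  row 6: blocked -> lock at row 5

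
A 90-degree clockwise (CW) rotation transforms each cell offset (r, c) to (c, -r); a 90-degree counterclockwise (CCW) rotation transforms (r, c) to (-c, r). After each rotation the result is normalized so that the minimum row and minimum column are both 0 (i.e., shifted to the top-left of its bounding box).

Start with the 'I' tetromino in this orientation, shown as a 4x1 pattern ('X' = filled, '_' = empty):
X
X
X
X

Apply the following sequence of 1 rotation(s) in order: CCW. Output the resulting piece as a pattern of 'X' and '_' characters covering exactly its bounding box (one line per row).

Answer: XXXX

Derivation:
Start:
X
X
X
X
After rotation 1 (CCW):
XXXX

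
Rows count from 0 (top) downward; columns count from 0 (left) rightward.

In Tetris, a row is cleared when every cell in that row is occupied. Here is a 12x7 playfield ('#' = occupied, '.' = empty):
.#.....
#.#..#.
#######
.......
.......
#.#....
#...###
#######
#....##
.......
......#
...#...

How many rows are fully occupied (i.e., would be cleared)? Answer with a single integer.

Answer: 2

Derivation:
Check each row:
  row 0: 6 empty cells -> not full
  row 1: 4 empty cells -> not full
  row 2: 0 empty cells -> FULL (clear)
  row 3: 7 empty cells -> not full
  row 4: 7 empty cells -> not full
  row 5: 5 empty cells -> not full
  row 6: 3 empty cells -> not full
  row 7: 0 empty cells -> FULL (clear)
  row 8: 4 empty cells -> not full
  row 9: 7 empty cells -> not full
  row 10: 6 empty cells -> not full
  row 11: 6 empty cells -> not full
Total rows cleared: 2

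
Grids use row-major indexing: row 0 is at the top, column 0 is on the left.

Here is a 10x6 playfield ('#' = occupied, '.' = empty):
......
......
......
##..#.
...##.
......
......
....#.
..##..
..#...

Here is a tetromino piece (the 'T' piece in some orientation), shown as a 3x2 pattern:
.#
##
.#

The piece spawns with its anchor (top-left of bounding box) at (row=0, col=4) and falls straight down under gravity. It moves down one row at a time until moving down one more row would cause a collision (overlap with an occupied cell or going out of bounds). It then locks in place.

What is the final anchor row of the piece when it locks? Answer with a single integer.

Spawn at (row=0, col=4). Try each row:
  row 0: fits
  row 1: fits
  row 2: blocked -> lock at row 1

Answer: 1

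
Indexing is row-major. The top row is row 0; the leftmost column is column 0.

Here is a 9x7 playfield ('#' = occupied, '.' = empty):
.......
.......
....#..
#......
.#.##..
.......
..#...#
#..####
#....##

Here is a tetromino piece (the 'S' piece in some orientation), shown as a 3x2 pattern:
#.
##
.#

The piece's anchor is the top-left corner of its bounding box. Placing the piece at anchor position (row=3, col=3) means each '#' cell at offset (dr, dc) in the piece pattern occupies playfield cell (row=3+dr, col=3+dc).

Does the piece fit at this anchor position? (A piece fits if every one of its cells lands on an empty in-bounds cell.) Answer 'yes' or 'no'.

Check each piece cell at anchor (3, 3):
  offset (0,0) -> (3,3): empty -> OK
  offset (1,0) -> (4,3): occupied ('#') -> FAIL
  offset (1,1) -> (4,4): occupied ('#') -> FAIL
  offset (2,1) -> (5,4): empty -> OK
All cells valid: no

Answer: no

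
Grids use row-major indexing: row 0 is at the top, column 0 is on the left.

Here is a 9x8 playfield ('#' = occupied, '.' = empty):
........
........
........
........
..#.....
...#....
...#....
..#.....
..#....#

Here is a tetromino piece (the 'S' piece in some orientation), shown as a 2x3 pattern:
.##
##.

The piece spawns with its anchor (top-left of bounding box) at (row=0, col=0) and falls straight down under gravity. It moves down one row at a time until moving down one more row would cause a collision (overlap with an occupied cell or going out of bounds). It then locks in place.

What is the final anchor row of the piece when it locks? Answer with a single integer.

Answer: 3

Derivation:
Spawn at (row=0, col=0). Try each row:
  row 0: fits
  row 1: fits
  row 2: fits
  row 3: fits
  row 4: blocked -> lock at row 3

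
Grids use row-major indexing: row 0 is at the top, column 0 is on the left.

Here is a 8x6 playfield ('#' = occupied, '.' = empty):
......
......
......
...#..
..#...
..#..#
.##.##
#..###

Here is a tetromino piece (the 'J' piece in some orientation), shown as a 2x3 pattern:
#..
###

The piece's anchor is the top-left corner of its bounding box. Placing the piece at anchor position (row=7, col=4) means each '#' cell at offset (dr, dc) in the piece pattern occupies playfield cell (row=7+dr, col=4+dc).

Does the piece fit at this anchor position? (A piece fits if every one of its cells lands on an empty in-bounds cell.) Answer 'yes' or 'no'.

Answer: no

Derivation:
Check each piece cell at anchor (7, 4):
  offset (0,0) -> (7,4): occupied ('#') -> FAIL
  offset (1,0) -> (8,4): out of bounds -> FAIL
  offset (1,1) -> (8,5): out of bounds -> FAIL
  offset (1,2) -> (8,6): out of bounds -> FAIL
All cells valid: no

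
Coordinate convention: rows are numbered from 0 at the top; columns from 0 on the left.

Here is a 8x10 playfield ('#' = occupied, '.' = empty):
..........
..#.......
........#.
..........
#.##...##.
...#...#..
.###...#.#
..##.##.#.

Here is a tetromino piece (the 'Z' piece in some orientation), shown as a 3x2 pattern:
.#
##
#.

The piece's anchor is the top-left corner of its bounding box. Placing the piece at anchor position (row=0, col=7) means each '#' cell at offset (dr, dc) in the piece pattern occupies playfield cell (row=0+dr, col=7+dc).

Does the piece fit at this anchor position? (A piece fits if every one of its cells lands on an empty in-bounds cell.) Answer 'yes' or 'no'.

Answer: yes

Derivation:
Check each piece cell at anchor (0, 7):
  offset (0,1) -> (0,8): empty -> OK
  offset (1,0) -> (1,7): empty -> OK
  offset (1,1) -> (1,8): empty -> OK
  offset (2,0) -> (2,7): empty -> OK
All cells valid: yes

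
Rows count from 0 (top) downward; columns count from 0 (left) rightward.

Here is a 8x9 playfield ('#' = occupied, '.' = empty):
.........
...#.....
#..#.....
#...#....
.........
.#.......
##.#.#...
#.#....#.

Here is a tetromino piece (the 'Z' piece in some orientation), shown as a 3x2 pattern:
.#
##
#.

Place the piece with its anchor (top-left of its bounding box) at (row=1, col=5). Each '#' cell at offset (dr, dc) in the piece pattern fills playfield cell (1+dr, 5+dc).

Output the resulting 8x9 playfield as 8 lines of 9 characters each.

Answer: .........
...#..#..
#..#.##..
#...##...
.........
.#.......
##.#.#...
#.#....#.

Derivation:
Fill (1+0,5+1) = (1,6)
Fill (1+1,5+0) = (2,5)
Fill (1+1,5+1) = (2,6)
Fill (1+2,5+0) = (3,5)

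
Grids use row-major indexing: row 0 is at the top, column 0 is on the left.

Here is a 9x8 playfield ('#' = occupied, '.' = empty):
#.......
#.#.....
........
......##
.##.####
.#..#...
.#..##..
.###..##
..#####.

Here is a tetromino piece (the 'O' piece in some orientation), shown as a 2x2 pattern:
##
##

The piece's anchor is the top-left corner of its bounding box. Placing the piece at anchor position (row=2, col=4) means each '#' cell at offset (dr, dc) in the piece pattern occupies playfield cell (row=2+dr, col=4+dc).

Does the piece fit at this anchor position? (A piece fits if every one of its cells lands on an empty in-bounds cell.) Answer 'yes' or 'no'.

Check each piece cell at anchor (2, 4):
  offset (0,0) -> (2,4): empty -> OK
  offset (0,1) -> (2,5): empty -> OK
  offset (1,0) -> (3,4): empty -> OK
  offset (1,1) -> (3,5): empty -> OK
All cells valid: yes

Answer: yes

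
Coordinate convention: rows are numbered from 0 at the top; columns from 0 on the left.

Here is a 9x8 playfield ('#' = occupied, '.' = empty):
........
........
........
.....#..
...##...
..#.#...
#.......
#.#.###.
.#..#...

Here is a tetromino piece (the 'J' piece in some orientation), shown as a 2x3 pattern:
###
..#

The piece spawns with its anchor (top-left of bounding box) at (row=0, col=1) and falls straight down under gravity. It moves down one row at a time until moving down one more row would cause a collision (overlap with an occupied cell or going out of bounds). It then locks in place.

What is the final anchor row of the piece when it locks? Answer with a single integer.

Spawn at (row=0, col=1). Try each row:
  row 0: fits
  row 1: fits
  row 2: fits
  row 3: blocked -> lock at row 2

Answer: 2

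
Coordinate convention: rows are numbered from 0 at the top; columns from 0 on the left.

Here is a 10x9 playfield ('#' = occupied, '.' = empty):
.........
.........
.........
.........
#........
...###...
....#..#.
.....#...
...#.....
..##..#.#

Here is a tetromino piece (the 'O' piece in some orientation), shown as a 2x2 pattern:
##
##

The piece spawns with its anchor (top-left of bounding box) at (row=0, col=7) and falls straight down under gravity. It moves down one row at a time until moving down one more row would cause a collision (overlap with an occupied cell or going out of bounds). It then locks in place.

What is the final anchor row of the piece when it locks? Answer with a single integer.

Answer: 4

Derivation:
Spawn at (row=0, col=7). Try each row:
  row 0: fits
  row 1: fits
  row 2: fits
  row 3: fits
  row 4: fits
  row 5: blocked -> lock at row 4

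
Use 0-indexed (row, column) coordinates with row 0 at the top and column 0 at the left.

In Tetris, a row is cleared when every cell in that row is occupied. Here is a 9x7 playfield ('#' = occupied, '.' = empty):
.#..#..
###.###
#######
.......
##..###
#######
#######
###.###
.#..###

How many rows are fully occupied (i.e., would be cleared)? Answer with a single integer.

Answer: 3

Derivation:
Check each row:
  row 0: 5 empty cells -> not full
  row 1: 1 empty cell -> not full
  row 2: 0 empty cells -> FULL (clear)
  row 3: 7 empty cells -> not full
  row 4: 2 empty cells -> not full
  row 5: 0 empty cells -> FULL (clear)
  row 6: 0 empty cells -> FULL (clear)
  row 7: 1 empty cell -> not full
  row 8: 3 empty cells -> not full
Total rows cleared: 3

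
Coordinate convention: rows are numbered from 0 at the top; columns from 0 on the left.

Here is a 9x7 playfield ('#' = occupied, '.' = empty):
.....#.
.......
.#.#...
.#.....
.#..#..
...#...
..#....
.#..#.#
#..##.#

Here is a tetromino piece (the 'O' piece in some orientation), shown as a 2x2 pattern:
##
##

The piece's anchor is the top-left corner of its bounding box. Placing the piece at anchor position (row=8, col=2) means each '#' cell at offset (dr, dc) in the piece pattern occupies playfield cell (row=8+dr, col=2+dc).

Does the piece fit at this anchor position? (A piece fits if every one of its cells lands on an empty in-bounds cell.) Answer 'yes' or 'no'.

Answer: no

Derivation:
Check each piece cell at anchor (8, 2):
  offset (0,0) -> (8,2): empty -> OK
  offset (0,1) -> (8,3): occupied ('#') -> FAIL
  offset (1,0) -> (9,2): out of bounds -> FAIL
  offset (1,1) -> (9,3): out of bounds -> FAIL
All cells valid: no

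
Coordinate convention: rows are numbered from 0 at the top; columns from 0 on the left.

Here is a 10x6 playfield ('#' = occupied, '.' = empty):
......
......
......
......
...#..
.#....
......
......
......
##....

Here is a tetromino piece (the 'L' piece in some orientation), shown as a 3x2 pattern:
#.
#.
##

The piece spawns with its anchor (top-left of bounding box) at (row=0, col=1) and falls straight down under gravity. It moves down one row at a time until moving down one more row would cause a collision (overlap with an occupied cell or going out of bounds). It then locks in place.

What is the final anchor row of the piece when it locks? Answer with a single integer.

Spawn at (row=0, col=1). Try each row:
  row 0: fits
  row 1: fits
  row 2: fits
  row 3: blocked -> lock at row 2

Answer: 2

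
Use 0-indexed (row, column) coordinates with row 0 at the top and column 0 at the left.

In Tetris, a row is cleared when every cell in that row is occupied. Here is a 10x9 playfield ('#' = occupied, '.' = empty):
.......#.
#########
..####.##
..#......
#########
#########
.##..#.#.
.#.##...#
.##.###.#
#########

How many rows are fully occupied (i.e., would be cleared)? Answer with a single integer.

Answer: 4

Derivation:
Check each row:
  row 0: 8 empty cells -> not full
  row 1: 0 empty cells -> FULL (clear)
  row 2: 3 empty cells -> not full
  row 3: 8 empty cells -> not full
  row 4: 0 empty cells -> FULL (clear)
  row 5: 0 empty cells -> FULL (clear)
  row 6: 5 empty cells -> not full
  row 7: 5 empty cells -> not full
  row 8: 3 empty cells -> not full
  row 9: 0 empty cells -> FULL (clear)
Total rows cleared: 4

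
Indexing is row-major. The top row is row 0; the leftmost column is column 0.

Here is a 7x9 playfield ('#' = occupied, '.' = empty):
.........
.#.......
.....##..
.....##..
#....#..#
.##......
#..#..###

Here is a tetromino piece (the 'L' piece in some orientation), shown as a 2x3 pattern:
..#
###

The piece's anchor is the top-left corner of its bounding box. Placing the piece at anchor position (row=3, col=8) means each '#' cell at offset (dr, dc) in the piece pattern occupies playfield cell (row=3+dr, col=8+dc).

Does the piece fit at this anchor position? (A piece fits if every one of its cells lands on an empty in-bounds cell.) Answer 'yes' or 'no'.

Answer: no

Derivation:
Check each piece cell at anchor (3, 8):
  offset (0,2) -> (3,10): out of bounds -> FAIL
  offset (1,0) -> (4,8): occupied ('#') -> FAIL
  offset (1,1) -> (4,9): out of bounds -> FAIL
  offset (1,2) -> (4,10): out of bounds -> FAIL
All cells valid: no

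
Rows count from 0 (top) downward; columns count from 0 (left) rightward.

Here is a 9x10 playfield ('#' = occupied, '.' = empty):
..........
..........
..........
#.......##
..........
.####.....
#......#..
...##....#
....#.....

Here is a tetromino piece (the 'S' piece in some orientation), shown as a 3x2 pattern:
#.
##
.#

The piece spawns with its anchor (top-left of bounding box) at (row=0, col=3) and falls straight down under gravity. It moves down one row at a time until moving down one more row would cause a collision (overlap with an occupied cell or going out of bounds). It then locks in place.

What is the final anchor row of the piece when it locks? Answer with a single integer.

Answer: 2

Derivation:
Spawn at (row=0, col=3). Try each row:
  row 0: fits
  row 1: fits
  row 2: fits
  row 3: blocked -> lock at row 2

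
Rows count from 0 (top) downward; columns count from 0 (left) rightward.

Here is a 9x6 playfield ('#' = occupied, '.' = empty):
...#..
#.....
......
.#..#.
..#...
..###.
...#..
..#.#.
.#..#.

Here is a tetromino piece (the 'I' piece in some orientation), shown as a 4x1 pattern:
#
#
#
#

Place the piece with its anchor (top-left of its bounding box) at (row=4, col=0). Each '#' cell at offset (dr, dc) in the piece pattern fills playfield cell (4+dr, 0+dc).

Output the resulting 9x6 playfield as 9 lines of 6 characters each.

Fill (4+0,0+0) = (4,0)
Fill (4+1,0+0) = (5,0)
Fill (4+2,0+0) = (6,0)
Fill (4+3,0+0) = (7,0)

Answer: ...#..
#.....
......
.#..#.
#.#...
#.###.
#..#..
#.#.#.
.#..#.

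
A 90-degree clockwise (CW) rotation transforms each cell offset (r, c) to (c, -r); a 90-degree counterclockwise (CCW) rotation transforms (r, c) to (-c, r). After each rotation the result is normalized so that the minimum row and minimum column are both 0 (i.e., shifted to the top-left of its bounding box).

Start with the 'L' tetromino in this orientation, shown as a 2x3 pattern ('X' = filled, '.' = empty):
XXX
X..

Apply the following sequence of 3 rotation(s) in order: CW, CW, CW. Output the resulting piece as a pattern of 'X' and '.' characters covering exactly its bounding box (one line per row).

Start:
XXX
X..
After rotation 1 (CW):
XX
.X
.X
After rotation 2 (CW):
..X
XXX
After rotation 3 (CW):
X.
X.
XX

Answer: X.
X.
XX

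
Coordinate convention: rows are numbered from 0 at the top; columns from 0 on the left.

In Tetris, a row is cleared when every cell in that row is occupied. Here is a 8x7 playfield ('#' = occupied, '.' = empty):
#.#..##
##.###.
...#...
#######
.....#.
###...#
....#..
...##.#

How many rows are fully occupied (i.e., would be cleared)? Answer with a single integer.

Answer: 1

Derivation:
Check each row:
  row 0: 3 empty cells -> not full
  row 1: 2 empty cells -> not full
  row 2: 6 empty cells -> not full
  row 3: 0 empty cells -> FULL (clear)
  row 4: 6 empty cells -> not full
  row 5: 3 empty cells -> not full
  row 6: 6 empty cells -> not full
  row 7: 4 empty cells -> not full
Total rows cleared: 1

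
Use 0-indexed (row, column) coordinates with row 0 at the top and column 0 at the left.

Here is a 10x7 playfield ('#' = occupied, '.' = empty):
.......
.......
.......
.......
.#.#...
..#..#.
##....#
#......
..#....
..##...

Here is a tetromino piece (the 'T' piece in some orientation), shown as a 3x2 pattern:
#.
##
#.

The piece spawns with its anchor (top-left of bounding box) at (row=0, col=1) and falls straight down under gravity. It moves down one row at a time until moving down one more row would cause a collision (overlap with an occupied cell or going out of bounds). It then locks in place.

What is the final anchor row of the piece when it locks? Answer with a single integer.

Spawn at (row=0, col=1). Try each row:
  row 0: fits
  row 1: fits
  row 2: blocked -> lock at row 1

Answer: 1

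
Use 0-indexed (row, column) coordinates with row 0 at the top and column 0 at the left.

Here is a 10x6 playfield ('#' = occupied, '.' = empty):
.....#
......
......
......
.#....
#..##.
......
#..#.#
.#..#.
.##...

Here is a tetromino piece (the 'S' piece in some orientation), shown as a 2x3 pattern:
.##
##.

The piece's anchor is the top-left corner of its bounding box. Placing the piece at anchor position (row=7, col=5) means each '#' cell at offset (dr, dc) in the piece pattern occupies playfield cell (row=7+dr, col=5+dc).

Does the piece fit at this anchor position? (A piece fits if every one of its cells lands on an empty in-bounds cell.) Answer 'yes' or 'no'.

Answer: no

Derivation:
Check each piece cell at anchor (7, 5):
  offset (0,1) -> (7,6): out of bounds -> FAIL
  offset (0,2) -> (7,7): out of bounds -> FAIL
  offset (1,0) -> (8,5): empty -> OK
  offset (1,1) -> (8,6): out of bounds -> FAIL
All cells valid: no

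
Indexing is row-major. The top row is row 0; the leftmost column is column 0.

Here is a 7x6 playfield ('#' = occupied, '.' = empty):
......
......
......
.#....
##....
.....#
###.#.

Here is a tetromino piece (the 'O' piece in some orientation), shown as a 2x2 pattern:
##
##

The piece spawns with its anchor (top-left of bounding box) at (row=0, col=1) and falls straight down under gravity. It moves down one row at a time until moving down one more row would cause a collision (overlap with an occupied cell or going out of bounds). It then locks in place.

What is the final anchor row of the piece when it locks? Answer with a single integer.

Spawn at (row=0, col=1). Try each row:
  row 0: fits
  row 1: fits
  row 2: blocked -> lock at row 1

Answer: 1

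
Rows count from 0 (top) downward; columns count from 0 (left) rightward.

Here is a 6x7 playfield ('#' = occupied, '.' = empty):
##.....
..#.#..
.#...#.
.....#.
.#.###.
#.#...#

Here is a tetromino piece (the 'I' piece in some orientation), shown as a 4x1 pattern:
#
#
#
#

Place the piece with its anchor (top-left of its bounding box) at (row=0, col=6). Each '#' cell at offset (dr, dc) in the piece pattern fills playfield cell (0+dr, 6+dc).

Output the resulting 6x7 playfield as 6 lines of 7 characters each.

Fill (0+0,6+0) = (0,6)
Fill (0+1,6+0) = (1,6)
Fill (0+2,6+0) = (2,6)
Fill (0+3,6+0) = (3,6)

Answer: ##....#
..#.#.#
.#...##
.....##
.#.###.
#.#...#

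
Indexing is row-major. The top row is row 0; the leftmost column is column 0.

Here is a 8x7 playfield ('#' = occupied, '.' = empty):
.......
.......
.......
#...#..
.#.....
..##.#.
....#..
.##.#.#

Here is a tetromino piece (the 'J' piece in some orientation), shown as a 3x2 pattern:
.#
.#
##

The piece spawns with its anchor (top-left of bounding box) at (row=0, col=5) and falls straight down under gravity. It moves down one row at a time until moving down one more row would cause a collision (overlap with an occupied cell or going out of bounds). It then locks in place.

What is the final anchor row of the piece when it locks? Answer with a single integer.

Answer: 2

Derivation:
Spawn at (row=0, col=5). Try each row:
  row 0: fits
  row 1: fits
  row 2: fits
  row 3: blocked -> lock at row 2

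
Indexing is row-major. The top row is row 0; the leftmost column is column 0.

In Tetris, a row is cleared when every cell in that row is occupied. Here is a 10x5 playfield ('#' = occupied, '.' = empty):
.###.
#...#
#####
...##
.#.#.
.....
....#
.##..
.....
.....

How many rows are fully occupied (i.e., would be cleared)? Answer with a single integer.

Answer: 1

Derivation:
Check each row:
  row 0: 2 empty cells -> not full
  row 1: 3 empty cells -> not full
  row 2: 0 empty cells -> FULL (clear)
  row 3: 3 empty cells -> not full
  row 4: 3 empty cells -> not full
  row 5: 5 empty cells -> not full
  row 6: 4 empty cells -> not full
  row 7: 3 empty cells -> not full
  row 8: 5 empty cells -> not full
  row 9: 5 empty cells -> not full
Total rows cleared: 1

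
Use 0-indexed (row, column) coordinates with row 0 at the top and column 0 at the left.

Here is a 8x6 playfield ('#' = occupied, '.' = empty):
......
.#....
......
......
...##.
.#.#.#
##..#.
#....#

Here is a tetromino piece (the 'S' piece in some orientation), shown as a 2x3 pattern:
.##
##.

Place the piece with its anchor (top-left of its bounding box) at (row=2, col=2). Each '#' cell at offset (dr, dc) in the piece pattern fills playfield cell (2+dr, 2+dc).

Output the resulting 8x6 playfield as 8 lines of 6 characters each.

Answer: ......
.#....
...##.
..##..
...##.
.#.#.#
##..#.
#....#

Derivation:
Fill (2+0,2+1) = (2,3)
Fill (2+0,2+2) = (2,4)
Fill (2+1,2+0) = (3,2)
Fill (2+1,2+1) = (3,3)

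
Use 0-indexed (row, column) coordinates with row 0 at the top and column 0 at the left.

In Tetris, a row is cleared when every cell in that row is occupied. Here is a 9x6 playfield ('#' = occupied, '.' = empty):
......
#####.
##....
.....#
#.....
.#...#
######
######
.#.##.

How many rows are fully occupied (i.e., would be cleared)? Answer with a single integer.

Answer: 2

Derivation:
Check each row:
  row 0: 6 empty cells -> not full
  row 1: 1 empty cell -> not full
  row 2: 4 empty cells -> not full
  row 3: 5 empty cells -> not full
  row 4: 5 empty cells -> not full
  row 5: 4 empty cells -> not full
  row 6: 0 empty cells -> FULL (clear)
  row 7: 0 empty cells -> FULL (clear)
  row 8: 3 empty cells -> not full
Total rows cleared: 2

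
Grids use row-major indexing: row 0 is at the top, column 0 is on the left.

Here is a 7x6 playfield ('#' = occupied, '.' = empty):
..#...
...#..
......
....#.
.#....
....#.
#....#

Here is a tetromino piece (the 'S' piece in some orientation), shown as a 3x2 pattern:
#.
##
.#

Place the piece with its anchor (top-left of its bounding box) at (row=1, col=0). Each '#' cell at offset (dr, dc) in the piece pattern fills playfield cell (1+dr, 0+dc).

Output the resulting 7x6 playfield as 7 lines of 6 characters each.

Fill (1+0,0+0) = (1,0)
Fill (1+1,0+0) = (2,0)
Fill (1+1,0+1) = (2,1)
Fill (1+2,0+1) = (3,1)

Answer: ..#...
#..#..
##....
.#..#.
.#....
....#.
#....#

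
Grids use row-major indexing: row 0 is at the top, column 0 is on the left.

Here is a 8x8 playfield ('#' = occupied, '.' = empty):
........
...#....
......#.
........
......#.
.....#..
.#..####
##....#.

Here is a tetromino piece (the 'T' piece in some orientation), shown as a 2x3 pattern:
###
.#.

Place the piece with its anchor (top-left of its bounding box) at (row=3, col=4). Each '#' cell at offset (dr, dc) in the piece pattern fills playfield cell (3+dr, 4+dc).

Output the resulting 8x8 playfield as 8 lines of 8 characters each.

Fill (3+0,4+0) = (3,4)
Fill (3+0,4+1) = (3,5)
Fill (3+0,4+2) = (3,6)
Fill (3+1,4+1) = (4,5)

Answer: ........
...#....
......#.
....###.
.....##.
.....#..
.#..####
##....#.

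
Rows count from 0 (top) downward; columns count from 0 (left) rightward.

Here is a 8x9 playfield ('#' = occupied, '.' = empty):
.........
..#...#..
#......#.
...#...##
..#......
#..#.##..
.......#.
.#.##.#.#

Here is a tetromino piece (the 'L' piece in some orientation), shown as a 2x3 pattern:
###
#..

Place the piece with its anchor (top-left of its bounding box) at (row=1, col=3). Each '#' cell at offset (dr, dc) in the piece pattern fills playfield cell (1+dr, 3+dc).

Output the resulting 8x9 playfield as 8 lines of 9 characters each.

Answer: .........
..#####..
#..#...#.
...#...##
..#......
#..#.##..
.......#.
.#.##.#.#

Derivation:
Fill (1+0,3+0) = (1,3)
Fill (1+0,3+1) = (1,4)
Fill (1+0,3+2) = (1,5)
Fill (1+1,3+0) = (2,3)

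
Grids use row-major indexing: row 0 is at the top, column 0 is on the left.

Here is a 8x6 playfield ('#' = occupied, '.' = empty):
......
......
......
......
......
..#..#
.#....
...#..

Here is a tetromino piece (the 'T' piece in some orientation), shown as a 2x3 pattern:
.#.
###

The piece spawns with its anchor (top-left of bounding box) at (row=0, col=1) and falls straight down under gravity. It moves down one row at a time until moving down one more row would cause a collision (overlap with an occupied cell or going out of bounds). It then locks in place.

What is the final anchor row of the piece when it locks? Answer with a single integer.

Spawn at (row=0, col=1). Try each row:
  row 0: fits
  row 1: fits
  row 2: fits
  row 3: fits
  row 4: blocked -> lock at row 3

Answer: 3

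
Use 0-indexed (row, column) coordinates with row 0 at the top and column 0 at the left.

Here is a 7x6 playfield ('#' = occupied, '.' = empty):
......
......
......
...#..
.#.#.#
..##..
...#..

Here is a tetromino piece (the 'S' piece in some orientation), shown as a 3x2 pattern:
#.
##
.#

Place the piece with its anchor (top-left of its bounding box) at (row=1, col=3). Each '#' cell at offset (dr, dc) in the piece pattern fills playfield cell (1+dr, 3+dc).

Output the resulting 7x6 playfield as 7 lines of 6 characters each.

Answer: ......
...#..
...##.
...##.
.#.#.#
..##..
...#..

Derivation:
Fill (1+0,3+0) = (1,3)
Fill (1+1,3+0) = (2,3)
Fill (1+1,3+1) = (2,4)
Fill (1+2,3+1) = (3,4)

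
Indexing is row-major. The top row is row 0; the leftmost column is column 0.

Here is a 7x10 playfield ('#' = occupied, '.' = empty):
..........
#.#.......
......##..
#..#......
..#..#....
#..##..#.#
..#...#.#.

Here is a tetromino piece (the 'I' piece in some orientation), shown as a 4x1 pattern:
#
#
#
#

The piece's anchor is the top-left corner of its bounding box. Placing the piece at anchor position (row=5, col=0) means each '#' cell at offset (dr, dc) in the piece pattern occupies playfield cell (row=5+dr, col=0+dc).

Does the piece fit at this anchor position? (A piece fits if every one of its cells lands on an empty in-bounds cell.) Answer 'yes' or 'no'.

Check each piece cell at anchor (5, 0):
  offset (0,0) -> (5,0): occupied ('#') -> FAIL
  offset (1,0) -> (6,0): empty -> OK
  offset (2,0) -> (7,0): out of bounds -> FAIL
  offset (3,0) -> (8,0): out of bounds -> FAIL
All cells valid: no

Answer: no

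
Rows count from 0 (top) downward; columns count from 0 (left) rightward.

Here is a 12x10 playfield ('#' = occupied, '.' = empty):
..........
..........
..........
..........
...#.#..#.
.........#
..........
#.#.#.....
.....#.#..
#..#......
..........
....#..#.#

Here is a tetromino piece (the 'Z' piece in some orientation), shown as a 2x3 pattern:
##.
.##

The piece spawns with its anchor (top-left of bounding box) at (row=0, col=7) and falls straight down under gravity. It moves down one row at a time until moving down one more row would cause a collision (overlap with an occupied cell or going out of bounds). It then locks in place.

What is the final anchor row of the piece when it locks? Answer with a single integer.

Spawn at (row=0, col=7). Try each row:
  row 0: fits
  row 1: fits
  row 2: fits
  row 3: blocked -> lock at row 2

Answer: 2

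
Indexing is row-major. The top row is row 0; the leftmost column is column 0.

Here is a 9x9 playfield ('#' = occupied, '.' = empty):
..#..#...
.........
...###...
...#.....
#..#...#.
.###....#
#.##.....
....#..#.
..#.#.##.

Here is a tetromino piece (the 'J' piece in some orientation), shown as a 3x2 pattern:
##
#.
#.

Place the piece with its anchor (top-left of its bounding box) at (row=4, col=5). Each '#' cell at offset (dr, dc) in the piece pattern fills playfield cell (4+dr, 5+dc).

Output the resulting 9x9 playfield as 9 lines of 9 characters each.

Fill (4+0,5+0) = (4,5)
Fill (4+0,5+1) = (4,6)
Fill (4+1,5+0) = (5,5)
Fill (4+2,5+0) = (6,5)

Answer: ..#..#...
.........
...###...
...#.....
#..#.###.
.###.#..#
#.##.#...
....#..#.
..#.#.##.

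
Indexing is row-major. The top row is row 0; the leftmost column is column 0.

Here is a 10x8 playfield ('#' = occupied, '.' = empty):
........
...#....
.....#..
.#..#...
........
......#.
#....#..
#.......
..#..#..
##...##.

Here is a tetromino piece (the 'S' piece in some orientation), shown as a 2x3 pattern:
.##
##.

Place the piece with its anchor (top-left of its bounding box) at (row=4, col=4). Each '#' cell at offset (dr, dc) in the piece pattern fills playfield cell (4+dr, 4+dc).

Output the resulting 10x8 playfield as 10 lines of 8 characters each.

Answer: ........
...#....
.....#..
.#..#...
.....##.
....###.
#....#..
#.......
..#..#..
##...##.

Derivation:
Fill (4+0,4+1) = (4,5)
Fill (4+0,4+2) = (4,6)
Fill (4+1,4+0) = (5,4)
Fill (4+1,4+1) = (5,5)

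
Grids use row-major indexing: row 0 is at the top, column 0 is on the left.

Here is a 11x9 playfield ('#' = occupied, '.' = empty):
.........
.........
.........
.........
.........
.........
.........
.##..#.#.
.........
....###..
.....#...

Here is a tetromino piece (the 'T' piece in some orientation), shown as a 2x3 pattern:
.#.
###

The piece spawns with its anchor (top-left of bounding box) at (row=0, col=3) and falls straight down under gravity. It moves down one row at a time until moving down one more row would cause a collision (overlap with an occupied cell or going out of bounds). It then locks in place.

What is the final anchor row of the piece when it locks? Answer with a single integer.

Answer: 5

Derivation:
Spawn at (row=0, col=3). Try each row:
  row 0: fits
  row 1: fits
  row 2: fits
  row 3: fits
  row 4: fits
  row 5: fits
  row 6: blocked -> lock at row 5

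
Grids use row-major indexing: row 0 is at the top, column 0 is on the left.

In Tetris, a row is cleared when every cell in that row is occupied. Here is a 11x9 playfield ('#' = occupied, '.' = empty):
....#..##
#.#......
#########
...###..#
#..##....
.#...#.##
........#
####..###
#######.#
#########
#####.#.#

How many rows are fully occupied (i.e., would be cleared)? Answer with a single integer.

Answer: 2

Derivation:
Check each row:
  row 0: 6 empty cells -> not full
  row 1: 7 empty cells -> not full
  row 2: 0 empty cells -> FULL (clear)
  row 3: 5 empty cells -> not full
  row 4: 6 empty cells -> not full
  row 5: 5 empty cells -> not full
  row 6: 8 empty cells -> not full
  row 7: 2 empty cells -> not full
  row 8: 1 empty cell -> not full
  row 9: 0 empty cells -> FULL (clear)
  row 10: 2 empty cells -> not full
Total rows cleared: 2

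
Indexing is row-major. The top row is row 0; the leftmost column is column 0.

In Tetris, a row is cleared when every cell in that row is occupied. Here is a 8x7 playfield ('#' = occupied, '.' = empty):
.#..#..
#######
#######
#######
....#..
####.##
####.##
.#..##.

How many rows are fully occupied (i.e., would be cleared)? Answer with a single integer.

Answer: 3

Derivation:
Check each row:
  row 0: 5 empty cells -> not full
  row 1: 0 empty cells -> FULL (clear)
  row 2: 0 empty cells -> FULL (clear)
  row 3: 0 empty cells -> FULL (clear)
  row 4: 6 empty cells -> not full
  row 5: 1 empty cell -> not full
  row 6: 1 empty cell -> not full
  row 7: 4 empty cells -> not full
Total rows cleared: 3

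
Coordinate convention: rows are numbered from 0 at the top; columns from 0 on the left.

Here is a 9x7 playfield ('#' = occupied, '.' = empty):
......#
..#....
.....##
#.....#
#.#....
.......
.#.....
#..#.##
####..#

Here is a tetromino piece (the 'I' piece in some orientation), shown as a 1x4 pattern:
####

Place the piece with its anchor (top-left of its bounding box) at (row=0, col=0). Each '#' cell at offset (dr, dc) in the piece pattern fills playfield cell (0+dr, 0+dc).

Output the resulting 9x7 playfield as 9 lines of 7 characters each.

Answer: ####..#
..#....
.....##
#.....#
#.#....
.......
.#.....
#..#.##
####..#

Derivation:
Fill (0+0,0+0) = (0,0)
Fill (0+0,0+1) = (0,1)
Fill (0+0,0+2) = (0,2)
Fill (0+0,0+3) = (0,3)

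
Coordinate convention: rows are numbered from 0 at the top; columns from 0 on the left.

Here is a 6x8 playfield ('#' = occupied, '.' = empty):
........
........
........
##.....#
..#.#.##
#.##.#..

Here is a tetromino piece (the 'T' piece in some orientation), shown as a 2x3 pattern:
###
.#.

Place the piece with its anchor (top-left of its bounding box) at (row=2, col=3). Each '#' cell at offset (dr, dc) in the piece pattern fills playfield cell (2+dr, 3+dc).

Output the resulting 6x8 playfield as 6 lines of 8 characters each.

Answer: ........
........
...###..
##..#..#
..#.#.##
#.##.#..

Derivation:
Fill (2+0,3+0) = (2,3)
Fill (2+0,3+1) = (2,4)
Fill (2+0,3+2) = (2,5)
Fill (2+1,3+1) = (3,4)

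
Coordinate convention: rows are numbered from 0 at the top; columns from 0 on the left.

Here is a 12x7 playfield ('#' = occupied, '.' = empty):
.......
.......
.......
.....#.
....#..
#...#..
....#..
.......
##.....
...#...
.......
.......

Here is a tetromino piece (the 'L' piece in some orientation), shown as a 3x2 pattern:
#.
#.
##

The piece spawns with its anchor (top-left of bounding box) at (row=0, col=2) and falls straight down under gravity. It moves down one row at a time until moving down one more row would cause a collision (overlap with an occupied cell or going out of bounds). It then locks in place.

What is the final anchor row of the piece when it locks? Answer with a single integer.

Spawn at (row=0, col=2). Try each row:
  row 0: fits
  row 1: fits
  row 2: fits
  row 3: fits
  row 4: fits
  row 5: fits
  row 6: fits
  row 7: blocked -> lock at row 6

Answer: 6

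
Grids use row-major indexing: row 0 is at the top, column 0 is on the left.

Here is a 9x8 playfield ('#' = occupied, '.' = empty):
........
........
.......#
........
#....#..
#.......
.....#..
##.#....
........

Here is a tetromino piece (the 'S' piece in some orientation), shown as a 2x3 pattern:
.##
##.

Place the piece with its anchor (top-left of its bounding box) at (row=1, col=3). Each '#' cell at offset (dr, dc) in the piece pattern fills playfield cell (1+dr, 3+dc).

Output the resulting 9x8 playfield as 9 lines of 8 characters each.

Answer: ........
....##..
...##..#
........
#....#..
#.......
.....#..
##.#....
........

Derivation:
Fill (1+0,3+1) = (1,4)
Fill (1+0,3+2) = (1,5)
Fill (1+1,3+0) = (2,3)
Fill (1+1,3+1) = (2,4)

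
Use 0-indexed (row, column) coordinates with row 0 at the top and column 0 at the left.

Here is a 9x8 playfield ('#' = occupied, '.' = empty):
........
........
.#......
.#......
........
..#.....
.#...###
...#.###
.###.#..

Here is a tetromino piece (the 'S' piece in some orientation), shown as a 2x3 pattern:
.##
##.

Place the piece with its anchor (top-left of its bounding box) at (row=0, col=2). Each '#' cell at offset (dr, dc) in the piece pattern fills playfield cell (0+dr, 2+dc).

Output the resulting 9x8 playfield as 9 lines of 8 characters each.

Answer: ...##...
..##....
.#......
.#......
........
..#.....
.#...###
...#.###
.###.#..

Derivation:
Fill (0+0,2+1) = (0,3)
Fill (0+0,2+2) = (0,4)
Fill (0+1,2+0) = (1,2)
Fill (0+1,2+1) = (1,3)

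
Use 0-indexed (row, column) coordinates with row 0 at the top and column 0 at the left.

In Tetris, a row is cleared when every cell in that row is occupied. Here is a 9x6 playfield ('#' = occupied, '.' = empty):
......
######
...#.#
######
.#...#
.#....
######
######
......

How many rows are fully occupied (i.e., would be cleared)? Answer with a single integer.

Answer: 4

Derivation:
Check each row:
  row 0: 6 empty cells -> not full
  row 1: 0 empty cells -> FULL (clear)
  row 2: 4 empty cells -> not full
  row 3: 0 empty cells -> FULL (clear)
  row 4: 4 empty cells -> not full
  row 5: 5 empty cells -> not full
  row 6: 0 empty cells -> FULL (clear)
  row 7: 0 empty cells -> FULL (clear)
  row 8: 6 empty cells -> not full
Total rows cleared: 4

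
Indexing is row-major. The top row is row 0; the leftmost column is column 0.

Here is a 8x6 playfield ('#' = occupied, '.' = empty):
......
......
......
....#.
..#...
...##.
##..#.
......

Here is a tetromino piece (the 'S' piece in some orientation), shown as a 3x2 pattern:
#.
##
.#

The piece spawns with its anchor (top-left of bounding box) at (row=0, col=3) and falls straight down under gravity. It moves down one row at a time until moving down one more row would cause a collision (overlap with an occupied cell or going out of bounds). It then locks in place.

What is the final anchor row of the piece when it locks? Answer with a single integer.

Spawn at (row=0, col=3). Try each row:
  row 0: fits
  row 1: blocked -> lock at row 0

Answer: 0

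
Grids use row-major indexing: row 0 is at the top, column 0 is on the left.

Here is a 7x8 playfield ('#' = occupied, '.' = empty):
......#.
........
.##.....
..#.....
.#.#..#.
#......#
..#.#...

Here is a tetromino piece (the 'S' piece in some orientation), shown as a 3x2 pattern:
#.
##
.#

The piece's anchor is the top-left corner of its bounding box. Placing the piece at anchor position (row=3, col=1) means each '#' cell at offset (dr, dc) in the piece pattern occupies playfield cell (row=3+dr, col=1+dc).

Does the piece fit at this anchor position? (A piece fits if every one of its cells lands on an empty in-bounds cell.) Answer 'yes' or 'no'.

Check each piece cell at anchor (3, 1):
  offset (0,0) -> (3,1): empty -> OK
  offset (1,0) -> (4,1): occupied ('#') -> FAIL
  offset (1,1) -> (4,2): empty -> OK
  offset (2,1) -> (5,2): empty -> OK
All cells valid: no

Answer: no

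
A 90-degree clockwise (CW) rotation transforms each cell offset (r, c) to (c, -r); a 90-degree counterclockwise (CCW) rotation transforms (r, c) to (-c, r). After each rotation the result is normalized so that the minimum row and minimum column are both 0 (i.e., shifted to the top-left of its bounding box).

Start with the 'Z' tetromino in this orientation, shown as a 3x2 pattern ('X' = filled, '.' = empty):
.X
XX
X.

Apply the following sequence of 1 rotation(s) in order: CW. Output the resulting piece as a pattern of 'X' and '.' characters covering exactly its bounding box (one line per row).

Start:
.X
XX
X.
After rotation 1 (CW):
XX.
.XX

Answer: XX.
.XX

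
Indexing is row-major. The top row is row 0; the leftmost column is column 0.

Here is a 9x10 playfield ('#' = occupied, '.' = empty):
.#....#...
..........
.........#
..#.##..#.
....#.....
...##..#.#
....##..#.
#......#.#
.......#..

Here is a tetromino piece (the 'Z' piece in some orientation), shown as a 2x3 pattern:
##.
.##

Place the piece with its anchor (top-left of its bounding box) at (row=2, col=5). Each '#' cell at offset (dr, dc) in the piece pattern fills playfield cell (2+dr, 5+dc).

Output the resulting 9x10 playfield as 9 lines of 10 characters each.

Fill (2+0,5+0) = (2,5)
Fill (2+0,5+1) = (2,6)
Fill (2+1,5+1) = (3,6)
Fill (2+1,5+2) = (3,7)

Answer: .#....#...
..........
.....##..#
..#.#####.
....#.....
...##..#.#
....##..#.
#......#.#
.......#..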